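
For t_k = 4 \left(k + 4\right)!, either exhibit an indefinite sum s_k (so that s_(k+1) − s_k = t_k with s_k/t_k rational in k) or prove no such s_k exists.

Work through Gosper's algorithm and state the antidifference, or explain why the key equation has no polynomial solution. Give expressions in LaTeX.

none (Gosper's algorithm certifies no s_k)

t_(k+1)/t_k = k + 5.
A = k + 5, B = 1, C = 1.
Key eq: (k + 5)·f(k+1) = (1)·f(k) + (1).
d = -1 from the (1,0,0) case.
d = -1 < 0 ⇒ no nonzero polynomial f; not summable.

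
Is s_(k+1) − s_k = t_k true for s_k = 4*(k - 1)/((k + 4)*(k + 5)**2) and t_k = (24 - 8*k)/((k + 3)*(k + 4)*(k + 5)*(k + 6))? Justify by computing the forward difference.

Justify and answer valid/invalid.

Invalid: residual 24*(k**2 + 3*k - 12)/(k**6 + 29*k**5 + 347*k**4 + 2191*k**3 + 7692*k**2 + 14220*k + 10800) ≠ 0.

s_(k+1) = 4*k/((k + 5)*(k + 6)**2)
s_(k+1) − s_k = 4*(k*(k + 4)*(k + 5) + (1 - k)*(k + 6)**2)/((k + 4)*(k + 5)**2*(k + 6)**2)
(s_(k+1) − s_k) − t_k = 24*(k**2 + 3*k - 12)/(k**6 + 29*k**5 + 347*k**4 + 2191*k**3 + 7692*k**2 + 14220*k + 10800)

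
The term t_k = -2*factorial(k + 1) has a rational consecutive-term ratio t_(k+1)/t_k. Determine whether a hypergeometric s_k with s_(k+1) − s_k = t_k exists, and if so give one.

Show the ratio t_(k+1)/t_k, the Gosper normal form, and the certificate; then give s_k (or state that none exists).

none — t_k is not Gosper-summable

Ratio r(k) = k + 2.
So A=k + 2 and B=1, with C=1.
Need (k + 2)·f(k+1) − (1)·f(k) = 1.
d = -1 from the (1,0,0) case.
Bound -1 < 0, so the key equation has no polynomial solution.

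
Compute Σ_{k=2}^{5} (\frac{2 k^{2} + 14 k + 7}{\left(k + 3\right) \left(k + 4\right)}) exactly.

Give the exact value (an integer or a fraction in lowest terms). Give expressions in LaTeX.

Σ = 292/45

t_(k+1)/t_k = (k + 3)*(14*k + 2*(k + 1)**2 + 21)/((k + 5)*(2*k**2 + 14*k + 7)).
Take A(k)=k + 3, B(k)=k + 5, C(k)=k**2 + 7*k + 7/2.
Key eq: (k + 3)·f(k+1) = (k + 4)·f(k) + (k**2 + 7*k + 7/2).
deg f ≤ 2 (via 1,1,2).
Match coefficients ⇒ f(k) = k*(6*k + 1)/6.
So s_k = (B(k−1)f/C)·t_k = (k*(k + 4)*(6*k + 1)/(3*(2*k**2 + 14*k + 7)))·t_k = k*(6*k + 1)/(3*(k + 3)).
Δs = (2*k**2 + 14*k + 7)/(k**2 + 7*k + 12), as required.
Σ_(k=2)^(5) t_k = s_(6) − s_(2) = 74/9 − (26/15) = 292/45.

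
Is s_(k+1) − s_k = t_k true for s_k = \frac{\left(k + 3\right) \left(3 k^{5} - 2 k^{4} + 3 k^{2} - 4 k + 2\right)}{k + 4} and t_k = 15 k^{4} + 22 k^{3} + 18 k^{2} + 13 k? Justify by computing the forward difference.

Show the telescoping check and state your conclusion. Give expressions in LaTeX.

s_(k+1) = -(k + 4)*(4*k - 3*(k + 1)**5 + 2*(k + 1)**4 - 3*(k + 1)**2 + 2)/(k + 5)
s_(k+1) − s_k = (15*k**6 + 145*k**5 + 432*k**4 + 509*k**3 + 395*k**2 + 204*k + 2)/(k**2 + 9*k + 20)
(s_(k+1) − s_k) − t_k = 2*(-6*k**5 - 42*k**4 - 53*k**3 - 41*k**2 - 28*k + 1)/(k**2 + 9*k + 20)

Invalid: residual \frac{2 \left(- 6 k^{5} - 42 k^{4} - 53 k^{3} - 41 k^{2} - 28 k + 1\right)}{k^{2} + 9 k + 20} ≠ 0.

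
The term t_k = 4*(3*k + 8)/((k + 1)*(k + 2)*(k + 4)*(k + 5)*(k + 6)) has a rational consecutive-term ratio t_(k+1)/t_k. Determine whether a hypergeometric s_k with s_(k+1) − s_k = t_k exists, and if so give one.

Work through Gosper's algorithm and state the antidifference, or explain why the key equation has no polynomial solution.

t_(k+1)/t_k = (k + 1)*(k + 4)*(3*k + 11)/((k + 3)*(k + 7)*(3*k + 8)).
Normal form (A,B,C) = (k + 1, k + 7, k**2 + 17*k/3 + 8).
Solve (k + 1)·f(k+1) − (k + 6)·f(k) = k**2 + 17*k/3 + 8.
deg f ≤ 5 (via 1,1,2).
Solving with deg f ≤ 5: f(k) = k*(k + 2)*(k + 3)*(k**2 + 10*k + 29)/60.
So s_k = (B(k−1)f/C)·t_k = (k*(k + 2)*(k + 6)*(k**2 + 10*k + 29)/(20*(3*k + 8)))·t_k = k*(k**2 + 10*k + 29)/(5*(k**3 + 10*k**2 + 29*k + 20)).
Check: Δs_k = 4*(3*k + 8)/(k**5 + 18*k**4 + 121*k**3 + 372*k**2 + 508*k + 240). ✓

s_k = k*(k**2 + 10*k + 29)/(5*(k**3 + 10*k**2 + 29*k + 20))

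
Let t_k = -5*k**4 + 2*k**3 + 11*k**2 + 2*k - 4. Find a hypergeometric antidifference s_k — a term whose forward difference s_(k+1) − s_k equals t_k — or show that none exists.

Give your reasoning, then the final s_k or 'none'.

t_(k+1)/t_k = (5*k**4 + 18*k**3 + 13*k**2 - 10*k - 6)/(5*k**4 - 2*k**3 - 11*k**2 - 2*k + 4).
Gosper form: A/B · C(k+1)/C(k) with A=1, B=1, C=k**4 - 2*k**3/5 - 11*k**2/5 - 2*k/5 + 4/5.
Set up (1)·f(k+1) − (1)·f(k) − (k**4 - 2*k**3/5 - 11*k**2/5 - 2*k/5 + 4/5) = 0.
d = 5 from the (0,0,4) case.
Solve for f: f(k) = k*(k**4 - 3*k**3 - k**2 + 4*k + 3)/5 (degree 5 ≤ 5).
Then R = B(k−1)f/C = k*(k**4 - 3*k**3 - k**2 + 4*k + 3)/(5*k**4 - 2*k**3 - 11*k**2 - 2*k + 4), so s_k = R(k)·t_k = k*(-k**4 + 3*k**3 + k**2 - 4*k - 3).
Check: Δs_k = -5*k**4 + 2*k**3 + 11*k**2 + 2*k - 4. ✓

s_k = k*(-k**4 + 3*k**3 + k**2 - 4*k - 3)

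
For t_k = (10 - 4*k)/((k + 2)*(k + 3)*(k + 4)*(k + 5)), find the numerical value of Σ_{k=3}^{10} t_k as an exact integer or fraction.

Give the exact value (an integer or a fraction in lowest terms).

Ratio r(k) = (k + 2)*(2*k - 3)/((k + 6)*(2*k - 5)).
So A=k + 2 and B=k + 6, with C=k - 5/2.
Set up (k + 2)·f(k+1) − (k + 5)·f(k) − (k - 5/2) = 0.
deg f ≤ 3 (via 1,1,1).
Solving with deg f ≤ 3: f(k) = -k*(k**2 + 9*k + 50)/48.
Certificate R = B(k−1)f/C = -k*(k + 5)*(k**2 + 9*k + 50)/(24*(2*k - 5)) gives s_k = k*(k**2 + 9*k + 50)/(12*(k + 2)*(k + 3)*(k + 4)).
Check: Δs_k = 2*(5 - 2*k)/(k**4 + 14*k**3 + 71*k**2 + 154*k + 120). ✓
Telescoping: Σ = s_(11) − s_(3) = 33/364 − (43/420) = -16/1365.

Σ = -16/1365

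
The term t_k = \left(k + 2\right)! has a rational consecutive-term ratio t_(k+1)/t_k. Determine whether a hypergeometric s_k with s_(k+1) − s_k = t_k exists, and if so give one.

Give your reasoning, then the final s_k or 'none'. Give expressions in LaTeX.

Step 1: r(k) = k + 3.
Normal form (A,B,C) = (k + 3, 1, 1).
Set up (k + 3)·f(k+1) − (1)·f(k) − (1) = 0.
deg f ≤ -1 (via 1,0,0).
d = -1 < 0 ⇒ no nonzero polynomial f; not summable.

none — t_k is not Gosper-summable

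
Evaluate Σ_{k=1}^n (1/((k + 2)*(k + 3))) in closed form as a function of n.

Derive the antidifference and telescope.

S(n) = n/(3*(n + 3))

t_(k+1)/t_k = (k + 2)/(k + 4).
Gosper form: A/B · C(k+1)/C(k) with A=k + 2, B=k + 4, C=1.
Solve (k + 2)·f(k+1) − (k + 3)·f(k) = 1.
d = 1 from the (1,1,0) case.
A polynomial solution: f(k) = k/2.
So s_k = (B(k−1)f/C)·t_k = (k*(k + 3)/2)·t_k = k/(2*(k + 2)).
Check: Δs_k = 1/(k**2 + 5*k + 6). ✓
s_(n+1) = (n + 1)/(2*(n + 3)) and s_(1) = 1/6, so S(n) = n/(3*(n + 3)).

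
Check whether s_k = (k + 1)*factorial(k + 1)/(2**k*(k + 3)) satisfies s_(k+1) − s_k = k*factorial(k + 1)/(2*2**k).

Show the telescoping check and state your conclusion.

s_(k+1) = (k + 2)*factorial(k + 2)/(2*2**k*(k + 4))
s_(k+1) − s_k = (k**3 + 5*k**2 + 6*k + 4)*factorial(k + 1)/(2*2**k*(k + 3)*(k + 4))
(s_(k+1) − s_k) − t_k = -(k**2 + 3*k - 2)*factorial(k + 1)/(2**k*(k + 3)*(k + 4))

Invalid: residual -(k**2 + 3*k - 2)*factorial(k + 1)/(2**k*(k + 3)*(k + 4)) ≠ 0.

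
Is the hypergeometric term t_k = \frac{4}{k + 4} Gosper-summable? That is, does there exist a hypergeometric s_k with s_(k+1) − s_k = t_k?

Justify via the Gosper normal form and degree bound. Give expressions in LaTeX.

t_(k+1)/t_k = (k + 4)/(k + 5).
Normal form (A,B,C) = (k + 4, k + 5, 1).
Set up (k + 4)·f(k+1) − (k + 4)·f(k) − (1) = 0.
d = 0 from the (1,1,0) case.
Generic f = c0 gives residual -1; -1 = 0 cannot hold, so t_k is not Gosper-summable.

No — t_k has no hypergeometric antidifference.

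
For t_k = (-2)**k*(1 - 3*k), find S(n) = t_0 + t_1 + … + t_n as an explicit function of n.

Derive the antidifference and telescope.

S(n) = (-2)**(n + 1)*n + 1

r(k) = 2*(-3*k - 2)/(3*k - 1) after simplifying.
So A=-2 and B=1, with C=k - 1/3.
f must satisfy (-2)·f(k+1) − (1)·f(k) = k - 1/3.
deg f ≤ 1 (via 0,0,1).
Solving with deg f ≤ 1: f(k) = -(k - 1)/3.
R(k) = B(k−1)·f(k)/C(k) = -(k - 1)/(3*k - 1); s_k = R·t_k = (-2)**k*(k - 1).
Check: Δs_k = (-2)**k*(1 - 3*k). ✓
s_(n+1) = (-2)**(n + 1)*n and s_(0) = -1, so S(n) = (-2)**(n + 1)*n + 1.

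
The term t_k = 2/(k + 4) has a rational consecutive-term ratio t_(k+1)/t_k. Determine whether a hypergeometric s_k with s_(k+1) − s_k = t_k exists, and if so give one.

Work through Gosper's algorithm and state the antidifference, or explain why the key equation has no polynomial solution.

r(k) = (k + 4)/(k + 5) after simplifying.
So A=k + 4 and B=k + 5, with C=1.
f must satisfy (k + 4)·f(k+1) − (k + 4)·f(k) = 1.
Degrees (1,1,0) ⇒ d ≤ 0.
Write f(k) = c0. Then LHS − RHS = -1, requiring -1 = 0: contradictory. No certificate.

none (Gosper's algorithm certifies no s_k)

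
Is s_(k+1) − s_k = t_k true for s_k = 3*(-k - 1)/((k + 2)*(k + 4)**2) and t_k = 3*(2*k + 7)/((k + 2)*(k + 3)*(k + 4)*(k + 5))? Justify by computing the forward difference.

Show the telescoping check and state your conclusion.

s_(k+1) = 3*(-k - 2)/((k + 3)*(k + 5)**2)
s_(k+1) − s_k = 3*(2*k**3 + 16*k**2 + 34*k + 11)/(k**6 + 23*k**5 + 217*k**4 + 1073*k**3 + 2926*k**2 + 4160*k + 2400)
(s_(k+1) − s_k) − t_k = 9*(-3*k**2 - 23*k - 43)/(k**6 + 23*k**5 + 217*k**4 + 1073*k**3 + 2926*k**2 + 4160*k + 2400)

Invalid: residual 9*(-3*k**2 - 23*k - 43)/(k**6 + 23*k**5 + 217*k**4 + 1073*k**3 + 2926*k**2 + 4160*k + 2400) ≠ 0.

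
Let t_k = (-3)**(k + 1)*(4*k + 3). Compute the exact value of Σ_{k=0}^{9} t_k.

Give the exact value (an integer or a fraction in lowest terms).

r(k) = 3*(-4*k - 7)/(4*k + 3) after simplifying.
A = -3, B = 1, C = k + 3/4.
Need (-3)·f(k+1) − (1)·f(k) = k + 3/4.
Bound: deg f ≤ 1.
Solve for f: f(k) = -k/4 (degree 1 ≤ 1).
Certificate R = B(k−1)f/C = -k/(4*k + 3) gives s_k = 3*(-3)**k*k.
Check: Δs_k = (-3)**(k + 1)*(4*k + 3). ✓
Sum = s_(10) − s_(0); s_(10) = 1771470, s_(0) = 0 ⇒ 1771470.

Σ = 1771470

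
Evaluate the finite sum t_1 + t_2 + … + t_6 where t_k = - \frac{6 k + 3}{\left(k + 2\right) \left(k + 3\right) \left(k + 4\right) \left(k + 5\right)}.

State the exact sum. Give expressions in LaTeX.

Σ = -5/66

t_(k+1)/t_k = (k + 2)*(2*k + 3)/((k + 6)*(2*k + 1)).
Factor: A=k + 2; B=k + 6; C=k + 1/2.
Need (k + 2)·f(k+1) − (k + 5)·f(k) = k + 1/2.
Degrees (1,1,1) ⇒ d ≤ 3.
Solve for f: f(k) = k*(k**2 + 9*k + 2)/48 (degree 3 ≤ 3).
R(k) = B(k−1)·f(k)/C(k) = k*(k + 5)*(k**2 + 9*k + 2)/(24*(2*k + 1)); s_k = R·t_k = -k*(k**2 + 9*k + 2)/(8*(k + 2)*(k + 3)*(k + 4)).
Δs = 3*(-2*k - 1)/(k**4 + 14*k**3 + 71*k**2 + 154*k + 120), as required.
Sum = s_(7) − s_(1); s_(7) = -133/1320, s_(1) = -1/40 ⇒ -5/66.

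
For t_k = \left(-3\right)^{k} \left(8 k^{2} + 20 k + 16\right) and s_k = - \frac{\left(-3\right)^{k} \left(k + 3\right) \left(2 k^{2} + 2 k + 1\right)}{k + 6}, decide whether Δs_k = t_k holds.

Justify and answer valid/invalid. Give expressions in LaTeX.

Invalid: residual \frac{\left(-3\right)^{k + 1} \left(8 k^{3} + 70 k^{2} + 138 k + 97\right)}{k^{2} + 13 k + 42} ≠ 0.

s_(k+1) = 3*(-3)**k*(k + 4)*(2*k + 2*(k + 1)**2 + 3)/(k + 7)
s_(k+1) − s_k = (-3)**k*(8*k**4 + 100*k**3 + 402*k**2 + 634*k + 381)/(k**2 + 13*k + 42)
(s_(k+1) − s_k) − t_k = (-3)**(k + 1)*(8*k**3 + 70*k**2 + 138*k + 97)/(k**2 + 13*k + 42)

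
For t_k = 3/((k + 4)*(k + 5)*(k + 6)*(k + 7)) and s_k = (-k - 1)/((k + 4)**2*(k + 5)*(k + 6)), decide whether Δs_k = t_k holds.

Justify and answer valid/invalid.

s_(k+1) = (-k - 2)/((k + 5)**2*(k + 6)*(k + 7))
s_(k+1) − s_k = ((k + 1)*(k + 5)*(k + 7) - (k + 2)*(k + 4)**2)/((k + 4)**2*(k + 5)**2*(k + 6)*(k + 7))
(s_(k+1) − s_k) − t_k = 3*(-4*k - 19)/(k**6 + 31*k**5 + 397*k**4 + 2689*k**3 + 10162*k**2 + 20320*k + 16800)

Invalid: residual 3*(-4*k - 19)/(k**6 + 31*k**5 + 397*k**4 + 2689*k**3 + 10162*k**2 + 20320*k + 16800) ≠ 0.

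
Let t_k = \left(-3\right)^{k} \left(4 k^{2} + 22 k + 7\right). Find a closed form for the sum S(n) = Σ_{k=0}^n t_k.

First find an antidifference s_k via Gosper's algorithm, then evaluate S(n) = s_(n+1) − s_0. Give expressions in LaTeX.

Step 1: r(k) = 3*(-4*k**2 - 30*k - 33)/(4*k**2 + 22*k + 7).
Factor: A=-3; B=1; C=k**2 + 11*k/2 + 7/4.
Solve (-3)·f(k+1) − (1)·f(k) = k**2 + 11*k/2 + 7/4.
Degrees (0,0,2) ⇒ d ≤ 2.
Solve for f: f(k) = -(k**2 + 4*k - 2)/4 (degree 2 ≤ 2).
R(k) = B(k−1)·f(k)/C(k) = -(k**2 + 4*k - 2)/(4*k**2 + 22*k + 7); s_k = R·t_k = (-3)**k*(-k**2 - 4*k + 2).
Δs = (-3)**k*(4*k**2 + 22*k + 7), as required.
Telescope: S(n) = s_(n+1) − s_(0) = 3*(-3)**n*(n**2 + 6*n + 3) − (2) = 3*(-3)**n*n**2 + 18*(-3)**n*n + 9*(-3)**n - 2.

S(n) = 3 \left(-3\right)^{n} n^{2} + 18 \left(-3\right)^{n} n + 9 \left(-3\right)^{n} - 2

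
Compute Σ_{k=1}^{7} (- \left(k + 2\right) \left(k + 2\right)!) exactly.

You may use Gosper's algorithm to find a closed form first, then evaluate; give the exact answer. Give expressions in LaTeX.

r(k) = (k + 3)**2/(k + 2) after simplifying.
Normal form (A,B,C) = (k + 3, 1, k + 2).
Need (k + 3)·f(k+1) − (1)·f(k) = k + 2.
Degrees (1,0,1) ⇒ d ≤ 0.
Solving with deg f ≤ 0: f(k) = 1.
Then R = B(k−1)f/C = 1/(k + 2), so s_k = R(k)·t_k = -factorial(k + 2).
Δs = -(k + 2)*factorial(k + 2), as required.
Evaluate s at k=8 and k=1: -3628800 and -6; difference -3628794.

Σ = -3628794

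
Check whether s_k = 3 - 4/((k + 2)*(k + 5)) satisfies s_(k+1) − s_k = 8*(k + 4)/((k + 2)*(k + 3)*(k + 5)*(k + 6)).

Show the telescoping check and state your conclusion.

Valid — Δs_k = t_k.

s_(k+1) = 3 - 4/((k + 3)*(k + 6))
s_(k+1) − s_k = 8*(k + 4)/(k**4 + 16*k**3 + 91*k**2 + 216*k + 180)
(s_(k+1) − s_k) − t_k = 0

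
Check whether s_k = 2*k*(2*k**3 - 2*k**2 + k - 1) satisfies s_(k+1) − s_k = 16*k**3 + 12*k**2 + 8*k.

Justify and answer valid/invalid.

s_(k+1) = 2*k*(2*k**3 + 6*k**2 + 7*k + 3)
s_(k+1) − s_k = 4*k*(4*k**2 + 3*k + 2)
(s_(k+1) − s_k) − t_k = 0

valid (s_(k+1) − s_k reduces to t_k)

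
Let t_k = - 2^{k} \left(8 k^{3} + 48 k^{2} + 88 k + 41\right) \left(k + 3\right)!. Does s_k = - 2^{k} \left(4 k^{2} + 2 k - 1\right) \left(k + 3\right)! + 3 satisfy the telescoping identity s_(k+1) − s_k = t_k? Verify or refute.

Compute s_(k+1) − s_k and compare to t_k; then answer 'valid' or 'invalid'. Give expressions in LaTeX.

s_(k+1) = -2**(k + 1)*(2*k + 4*(k + 1)**2 + 1)*factorial(k + 4) + 3
s_(k+1) − s_k = -2**k*(8*k**3 + 48*k**2 + 88*k + 41)*factorial(k + 3)
(s_(k+1) − s_k) − t_k = 0

valid; difference matches t_k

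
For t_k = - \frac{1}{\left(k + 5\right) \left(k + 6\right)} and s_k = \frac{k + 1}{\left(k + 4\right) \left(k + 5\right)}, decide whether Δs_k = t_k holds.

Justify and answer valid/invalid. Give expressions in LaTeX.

Invalid: residual \frac{6}{k^{3} + 15 k^{2} + 74 k + 120} ≠ 0.

s_(k+1) = (k + 2)/((k + 5)*(k + 6))
s_(k+1) − s_k = (2 - k)/(k**3 + 15*k**2 + 74*k + 120)
(s_(k+1) − s_k) − t_k = 6/(k**3 + 15*k**2 + 74*k + 120)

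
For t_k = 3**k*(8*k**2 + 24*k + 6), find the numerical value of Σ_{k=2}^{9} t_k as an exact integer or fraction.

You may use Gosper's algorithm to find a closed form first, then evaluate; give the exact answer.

Σ = 23442336

Ratio r(k) = 3*(4*k**2 + 20*k + 19)/(4*k**2 + 12*k + 3).
So A=3 and B=1, with C=k**2 + 3*k + 3/4.
f must satisfy (3)·f(k+1) − (1)·f(k) = k**2 + 3*k + 3/4.
From deg A=0, deg B=0, deg C=2: d=2.
Coefficient equations give f(k) = (4*k**2 - 3)/8.
So s_k = (B(k−1)f/C)·t_k = ((4*k**2 - 3)/(2*(4*k**2 + 12*k + 3)))·t_k = 3**k*(4*k**2 - 3).
Check: Δs_k = 3**k*(8*k**2 + 24*k + 6). ✓
Telescoping: Σ = s_(10) − s_(2) = 23442453 − (117) = 23442336.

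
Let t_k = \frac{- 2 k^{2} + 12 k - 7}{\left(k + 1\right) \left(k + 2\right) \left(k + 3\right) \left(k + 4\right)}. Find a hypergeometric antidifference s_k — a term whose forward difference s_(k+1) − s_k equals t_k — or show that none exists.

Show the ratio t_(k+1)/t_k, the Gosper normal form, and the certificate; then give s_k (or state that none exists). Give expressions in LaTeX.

Ratio r(k) = -(k + 1)*(12*k - 2*(k + 1)**2 + 5)/((k + 5)*(2*k**2 - 12*k + 7)).
So A=k + 1 and B=k + 5, with C=k**2 - 6*k + 7/2.
Need (k + 1)·f(k+1) − (k + 4)·f(k) = k**2 - 6*k + 7/2.
deg f ≤ 3 (via 1,1,2).
Solving with deg f ≤ 3: f(k) = k*(k**2 + 20)/6.
So s_k = (B(k−1)f/C)·t_k = (k*(k + 4)*(k**2 + 20)/(3*(2*k**2 - 12*k + 7)))·t_k = k*(-k**2 - 20)/(3*(k + 1)*(k + 2)*(k + 3)).
Check: Δs_k = (-2*k**2 + 12*k - 7)/(k**4 + 10*k**3 + 35*k**2 + 50*k + 24). ✓

s_k = \frac{k \left(- k^{2} - 20\right)}{3 \left(k + 1\right) \left(k + 2\right) \left(k + 3\right)}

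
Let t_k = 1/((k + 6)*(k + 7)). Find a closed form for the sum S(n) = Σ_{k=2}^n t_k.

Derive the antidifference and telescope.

S(n) = (n - 1)/(8*(n + 7))

r(k) = (k + 6)/(k + 8) after simplifying.
Factor: A=k + 6; B=k + 8; C=1.
Key eq: (k + 6)·f(k+1) = (k + 7)·f(k) + (1).
d = 1 from the (1,1,0) case.
Solving with deg f ≤ 1: f(k) = k/6.
Certificate R = B(k−1)f/C = k*(k + 7)/6 gives s_k = k/(6*(k + 6)).
Check: Δs_k = 1/(k**2 + 13*k + 42). ✓
Σ_(k=2)^n t_k = s_(n+1) − s_(2) = ((n + 1)/(6*(n + 7))) − (1/24), i.e. (n - 1)/(8*(n + 7)).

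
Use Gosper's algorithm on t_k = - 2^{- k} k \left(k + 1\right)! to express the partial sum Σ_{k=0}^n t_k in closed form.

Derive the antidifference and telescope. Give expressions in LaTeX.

Step 1: r(k) = (k + 1)*(k + 2)/(2*k).
Take A(k)=k/2 + 1, B(k)=1, C(k)=k.
f must satisfy (k/2 + 1)·f(k+1) − (1)·f(k) = k.
Bound: deg f ≤ 0.
Solve for f: f(k) = 2 (degree 0 ≤ 0).
Then R = B(k−1)f/C = 2/k, so s_k = R(k)·t_k = -2**(1 - k)*factorial(k + 1).
Check: Δs_k = -k*factorial(k + 1)/2**k. ✓
Telescope: S(n) = s_(n+1) − s_(0) = -factorial(n + 2)/2**n − (-2) = 2 - factorial(n + 2)/2**n.

S(n) = 2 - 2^{- n} \left(n + 2\right)!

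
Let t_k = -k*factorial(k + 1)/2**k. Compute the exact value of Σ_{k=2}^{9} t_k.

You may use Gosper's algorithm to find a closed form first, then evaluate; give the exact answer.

Ratio r(k) = (k + 1)*(k + 2)/(2*k).
Factor: A=k/2 + 1; B=1; C=k.
Set up (k/2 + 1)·f(k+1) − (1)·f(k) − (k) = 0.
From deg A=1, deg B=0, deg C=1: d=0.
A polynomial solution: f(k) = 2.
Get s_k = R·t_k = -2**(1 - k)*factorial(k + 1) with R(k) = B(k−1)f(k)/C(k) = 2/k.
Check: Δs_k = -k*factorial(k + 1)/2**k. ✓
Sum = s_(10) − s_(2); s_(10) = -155925/2, s_(2) = -3 ⇒ -155919/2.

Σ = -155919/2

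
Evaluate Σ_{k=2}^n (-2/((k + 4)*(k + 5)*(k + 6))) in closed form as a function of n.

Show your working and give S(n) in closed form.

The ratio is (k + 4)/(k + 7).
A = k + 4, B = k + 7, C = 1.
Set up (k + 4)·f(k+1) − (k + 6)·f(k) − (1) = 0.
From deg A=1, deg B=1, deg C=0: d=2.
Coefficient equations give f(k) = k*(k + 9)/40.
Then R = B(k−1)f/C = k*(k + 6)*(k + 9)/40, so s_k = R(k)·t_k = k*(-k - 9)/(20*(k + 4)*(k + 5)).
Check: Δs_k = -2/(k**3 + 15*k**2 + 74*k + 120). ✓
Telescope: S(n) = s_(n+1) − s_(2) = (-n**2 - 11*n - 10)/(20*(n**2 + 11*n + 30)) − (-11/420) = (-n**2 - 11*n + 12)/(42*(n**2 + 11*n + 30)).

S(n) = (-n**2 - 11*n + 12)/(42*(n**2 + 11*n + 30))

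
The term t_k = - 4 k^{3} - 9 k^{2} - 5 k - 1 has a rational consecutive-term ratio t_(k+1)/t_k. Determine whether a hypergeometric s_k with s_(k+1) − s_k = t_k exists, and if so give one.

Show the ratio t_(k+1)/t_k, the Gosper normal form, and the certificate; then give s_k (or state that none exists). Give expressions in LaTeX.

s_k = k^{2} \left(- k^{2} - k + 1\right)

Ratio r(k) = (4*k**3 + 21*k**2 + 35*k + 19)/(4*k**3 + 9*k**2 + 5*k + 1).
Gosper form: A/B · C(k+1)/C(k) with A=1, B=1, C=k**3 + 9*k**2/4 + 5*k/4 + 1/4.
Need (1)·f(k+1) − (1)·f(k) = k**3 + 9*k**2/4 + 5*k/4 + 1/4.
d = 4 from the (0,0,3) case.
Match coefficients ⇒ f(k) = k**2*(k**2 + k - 1)/4.
Certificate R = B(k−1)f/C = k**2*(k**2 + k - 1)/(4*k**3 + 9*k**2 + 5*k + 1) gives s_k = k**2*(-k**2 - k + 1).
Check: Δs_k = -4*k**3 - 9*k**2 - 5*k - 1. ✓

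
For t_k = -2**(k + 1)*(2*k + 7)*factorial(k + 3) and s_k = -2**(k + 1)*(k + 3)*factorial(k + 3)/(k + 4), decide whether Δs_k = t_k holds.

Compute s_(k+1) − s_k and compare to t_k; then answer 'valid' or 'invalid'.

s_(k+1) = -2**(k + 2)*(k + 4)*factorial(k + 4)/(k + 5)
s_(k+1) − s_k = -2**(k + 1)*(2*k**3 + 23*k**2 + 88*k + 113)*factorial(k + 3)/((k + 4)*(k + 5))
(s_(k+1) − s_k) − t_k = 2**(k + 1)*(k + 3)*(2*k + 9)*factorial(k + 3)/((k + 4)*(k + 5))

Invalid: residual 2**(k + 1)*(k + 3)*(2*k + 9)*factorial(k + 3)/((k + 4)*(k + 5)) ≠ 0.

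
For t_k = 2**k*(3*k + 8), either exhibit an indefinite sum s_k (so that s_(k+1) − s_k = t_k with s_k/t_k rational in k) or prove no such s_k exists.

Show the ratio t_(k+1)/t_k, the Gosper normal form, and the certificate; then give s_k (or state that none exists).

t_(k+1)/t_k = 2*(3*k + 11)/(3*k + 8).
So A=2 and B=1, with C=k + 8/3.
Need (2)·f(k+1) − (1)·f(k) = k + 8/3.
Bound: deg f ≤ 1.
Coefficient equations give f(k) = (3*k + 2)/3.
Get s_k = R·t_k = 2**k*(3*k + 2) with R(k) = B(k−1)f(k)/C(k) = (3*k + 2)/(3*k + 8).
s_(k+1) − s_k = 2**k*(3*k + 8) = t_k.

s_k = 2**k*(3*k + 2)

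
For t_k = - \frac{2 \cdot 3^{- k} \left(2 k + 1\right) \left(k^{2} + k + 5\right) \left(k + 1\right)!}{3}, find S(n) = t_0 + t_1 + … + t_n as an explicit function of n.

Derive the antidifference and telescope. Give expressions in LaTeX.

Compute t_(k+1)/t_k: get (k + 2)*(2*k + 3)*(k + (k + 1)**2 + 6)/(3*(2*k + 1)*(k**2 + k + 5)).
Factor: A=k/3 + 2/3; B=1; C=k**3 + 3*k**2/2 + 11*k/2 + 5/2.
Set up (k/3 + 2/3)·f(k+1) − (1)·f(k) − (k**3 + 3*k**2/2 + 11*k/2 + 5/2) = 0.
Bound: deg f ≤ 2.
Coefficient equations give f(k) = 3*(2*k**2 + k + 1)/2.
Get s_k = R·t_k = -2*(2*k**2 + k + 1)*factorial(k + 1)/3**k with R(k) = B(k−1)f(k)/C(k) = 3*(2*k**2 + k + 1)/((2*k + 1)*(k**2 + k + 5)).
Verify: -2*(2*k + 1)*(k**2 + k + 5)*factorial(k + 1)/(3*3**k) matches t_k.
Σ_(k=0)^n t_k = s_(n+1) − s_(0) = (-2*3**(-n - 1)*(2*n**2 + 5*n + 4)*factorial(n + 2)) − (-2), i.e. (6*3**n - 4*n**4*factorial(n) - 22*n**3*factorial(n) - 46*n**2*factorial(n) - 44*n*factorial(n) - 16*factorial(n))/(3*3**n).

S(n) = \frac{3^{- n} \left(6 \cdot 3^{n} - 4 n^{4} n! - 22 n^{3} n! - 46 n^{2} n! - 44 n n! - 16 n!\right)}{3}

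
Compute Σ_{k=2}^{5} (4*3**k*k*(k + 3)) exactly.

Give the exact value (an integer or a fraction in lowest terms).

Σ = 50256

Ratio r(k) = 3*(k + 1)*(k + 4)/(k*(k + 3)).
A = 3, B = 1, C = k**2 + 3*k.
f must satisfy (3)·f(k+1) − (1)·f(k) = k**2 + 3*k.
Degrees (0,0,2) ⇒ d ≤ 2.
Solve for f: f(k) = (2*k**2 - 3)/4 (degree 2 ≤ 2).
So s_k = (B(k−1)f/C)·t_k = ((2*k**2 - 3)/(4*k*(k + 3)))·t_k = 3**k*(2*k**2 - 3).
s_(k+1) − s_k = 4*3**k*k*(k + 3) = t_k.
Telescoping: Σ = s_(6) − s_(2) = 50301 − (45) = 50256.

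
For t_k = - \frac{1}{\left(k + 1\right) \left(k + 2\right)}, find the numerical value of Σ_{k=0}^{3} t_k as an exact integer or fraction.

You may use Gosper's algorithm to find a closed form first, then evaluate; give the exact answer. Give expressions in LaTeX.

Compute t_(k+1)/t_k: get (k + 1)/(k + 3).
Factor: A=k + 1; B=k + 3; C=1.
f must satisfy (k + 1)·f(k+1) − (k + 2)·f(k) = 1.
Degrees (1,1,0) ⇒ d ≤ 1.
A polynomial solution: f(k) = k.
Certificate R = B(k−1)f/C = k*(k + 2) gives s_k = -k/(k + 1).
s_(k+1) − s_k = -1/(k**2 + 3*k + 2) = t_k.
Telescoping: Σ = s_(4) − s_(0) = -4/5 − (0) = -4/5.

Σ = -4/5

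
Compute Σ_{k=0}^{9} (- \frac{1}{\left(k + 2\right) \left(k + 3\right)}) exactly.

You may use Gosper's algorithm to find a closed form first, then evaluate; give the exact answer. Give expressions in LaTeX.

Σ = -5/12

r(k) = (k + 2)/(k + 4) after simplifying.
A = k + 2, B = k + 4, C = 1.
Key eq: (k + 2)·f(k+1) = (k + 3)·f(k) + (1).
From deg A=1, deg B=1, deg C=0: d=1.
Solve for f: f(k) = k/2 (degree 1 ≤ 1).
Certificate R = B(k−1)f/C = k*(k + 3)/2 gives s_k = -k/(2*k + 4).
Check: Δs_k = -1/(k**2 + 5*k + 6). ✓
Telescoping: Σ = s_(10) − s_(0) = -5/12 − (0) = -5/12.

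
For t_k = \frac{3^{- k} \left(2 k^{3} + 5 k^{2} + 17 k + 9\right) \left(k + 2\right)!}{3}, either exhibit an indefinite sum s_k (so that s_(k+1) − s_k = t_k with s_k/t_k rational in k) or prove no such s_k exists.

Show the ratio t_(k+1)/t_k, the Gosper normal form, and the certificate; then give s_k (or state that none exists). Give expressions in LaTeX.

r(k) = (2*k**4 + 17*k**3 + 66*k**2 + 132*k + 99)/(3*(2*k**3 + 5*k**2 + 17*k + 9)) after simplifying.
So A=k/3 + 1 and B=1, with C=k**3 + 5*k**2/2 + 17*k/2 + 9/2.
Need (k/3 + 1)·f(k+1) − (1)·f(k) = k**3 + 5*k**2/2 + 17*k/2 + 9/2.
deg f ≤ 2 (via 1,0,3).
Match coefficients ⇒ f(k) = 3*(2*k**2 + k + 2)/2.
So s_k = (B(k−1)f/C)·t_k = (3*(2*k**2 + k + 2)/(2*k**3 + 5*k**2 + 17*k + 9))·t_k = (2*k**2 + k + 2)*factorial(k + 2)/3**k.
Δs = (2*k**3 + 5*k**2 + 17*k + 9)*factorial(k + 2)/(3*3**k), as required.

s_k = 3^{- k} \left(2 k^{2} + k + 2\right) \left(k + 2\right)!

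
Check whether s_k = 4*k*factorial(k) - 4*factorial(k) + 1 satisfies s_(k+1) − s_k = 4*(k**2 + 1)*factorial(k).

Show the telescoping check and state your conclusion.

Valid — Δs_k = t_k.

s_(k+1) = 4*k**2*factorial(k) + 4*k*factorial(k) + 1
s_(k+1) − s_k = 4*(k**2 + 1)*factorial(k)
(s_(k+1) − s_k) − t_k = 0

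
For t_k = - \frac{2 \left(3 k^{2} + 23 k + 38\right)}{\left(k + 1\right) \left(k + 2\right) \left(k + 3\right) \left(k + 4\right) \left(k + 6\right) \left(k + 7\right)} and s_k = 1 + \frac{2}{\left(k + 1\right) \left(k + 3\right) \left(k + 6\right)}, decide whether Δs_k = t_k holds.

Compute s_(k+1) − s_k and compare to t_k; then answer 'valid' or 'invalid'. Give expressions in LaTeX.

Valid: the claim telescopes to t_k.

s_(k+1) = 1 + 2/((k + 2)*(k + 4)*(k + 7))
s_(k+1) − s_k = 2/((k + 2)*(k + 4)*(k + 7)) - 2/((k + 1)*(k + 3)*(k + 6))
(s_(k+1) − s_k) − t_k = 0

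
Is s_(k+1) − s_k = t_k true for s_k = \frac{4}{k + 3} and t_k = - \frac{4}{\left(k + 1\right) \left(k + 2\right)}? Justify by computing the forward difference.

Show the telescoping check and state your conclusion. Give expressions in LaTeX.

Invalid: residual \frac{8 \left(2 k + 5\right)}{k^{4} + 10 k^{3} + 35 k^{2} + 50 k + 24} ≠ 0.

s_(k+1) = 4/(k + 4)
s_(k+1) − s_k = -4/((k + 3)*(k + 4))
(s_(k+1) − s_k) − t_k = 8*(2*k + 5)/(k**4 + 10*k**3 + 35*k**2 + 50*k + 24)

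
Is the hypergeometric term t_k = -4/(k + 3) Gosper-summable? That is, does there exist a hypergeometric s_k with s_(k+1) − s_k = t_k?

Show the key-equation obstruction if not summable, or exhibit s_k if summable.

No. Not Gosper-summable.

Step 1: r(k) = (k + 3)/(k + 4).
Take A(k)=k + 3, B(k)=k + 4, C(k)=1.
Need (k + 3)·f(k+1) − (k + 3)·f(k) = 1.
deg f ≤ 0 (via 1,1,0).
f = c0 ⇒ A·f(k+1) − B(k−1)·f(k) − C = -1. The system {-1 = 0} is inconsistent; no antidifference.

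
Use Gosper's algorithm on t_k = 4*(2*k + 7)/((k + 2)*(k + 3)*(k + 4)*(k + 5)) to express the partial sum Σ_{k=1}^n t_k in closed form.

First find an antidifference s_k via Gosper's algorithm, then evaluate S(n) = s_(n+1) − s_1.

S(n) = 4*n*(n + 8)/(15*(n**2 + 8*n + 15))

Step 1: r(k) = (k + 2)*(2*k + 9)/((k + 6)*(2*k + 7)).
Gosper form: A/B · C(k+1)/C(k) with A=k + 2, B=k + 6, C=k + 7/2.
Need (k + 2)·f(k+1) − (k + 5)·f(k) = k + 7/2.
deg f ≤ 3 (via 1,1,1).
Coefficient equations give f(k) = k*(k + 3)*(k + 6)/16.
Certificate R = B(k−1)f/C = k*(k + 3)*(k + 5)*(k + 6)/(8*(2*k + 7)) gives s_k = k*(k + 6)/(2*(k**2 + 6*k + 8)).
Δs = 4*(2*k + 7)/(k**4 + 14*k**3 + 71*k**2 + 154*k + 120), as required.
s_(n+1) = (n**2 + 8*n + 7)/(2*(n**2 + 8*n + 15)) and s_(1) = 7/30, so S(n) = 4*n*(n + 8)/(15*(n**2 + 8*n + 15)).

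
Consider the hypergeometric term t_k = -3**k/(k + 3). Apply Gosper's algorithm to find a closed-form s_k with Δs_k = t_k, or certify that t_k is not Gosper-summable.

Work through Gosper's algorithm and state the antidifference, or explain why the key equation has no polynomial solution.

not Gosper-summable; s_k does not exist

Compute t_(k+1)/t_k: get 3*(k + 3)/(k + 4).
Factor: A=3*k + 9; B=k + 4; C=1.
Set up (3*k + 9)·f(k+1) − (k + 3)·f(k) − (1) = 0.
d = -1 from the (1,1,0) case.
Bound -1 < 0, so the key equation has no polynomial solution.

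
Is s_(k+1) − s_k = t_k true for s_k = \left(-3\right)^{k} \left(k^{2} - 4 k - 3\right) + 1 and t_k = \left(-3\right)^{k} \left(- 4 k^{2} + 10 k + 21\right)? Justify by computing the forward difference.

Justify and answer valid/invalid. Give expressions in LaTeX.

valid; difference matches t_k

s_(k+1) = (-3)**(k + 1)*(-4*k + (k + 1)**2 - 7) + 1
s_(k+1) − s_k = (-3)**k*(-4*k**2 + 10*k + 21)
(s_(k+1) − s_k) − t_k = 0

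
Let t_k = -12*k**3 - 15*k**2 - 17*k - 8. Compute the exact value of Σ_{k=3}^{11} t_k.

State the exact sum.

t_(k+1)/t_k = (12*k**3 + 51*k**2 + 83*k + 52)/(12*k**3 + 15*k**2 + 17*k + 8).
So A=1 and B=1, with C=k**3 + 5*k**2/4 + 17*k/12 + 2/3.
f must satisfy (1)·f(k+1) − (1)·f(k) = k**3 + 5*k**2/4 + 17*k/12 + 2/3.
Degrees (0,0,3) ⇒ d ≤ 4.
Solve for f: f(k) = k*(3*k**3 - k**2 + 4*k + 2)/12 (degree 4 ≤ 4).
Get s_k = R·t_k = k*(-3*k**3 + k**2 - 4*k - 2) with R(k) = B(k−1)f(k)/C(k) = k*(3*k**3 - k**2 + 4*k + 2)/(12*k**3 + 15*k**2 + 17*k + 8).
Δs = -12*k**3 - 15*k**2 - 17*k - 8, as required.
Sum = s_(12) − s_(3); s_(12) = -61080, s_(3) = -258 ⇒ -60822.

Σ = -60822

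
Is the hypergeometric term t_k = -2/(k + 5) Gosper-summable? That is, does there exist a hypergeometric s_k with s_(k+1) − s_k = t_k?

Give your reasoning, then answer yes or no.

No — the linear system for f has no solution.

Ratio r(k) = (k + 5)/(k + 6).
Take A(k)=k + 5, B(k)=k + 6, C(k)=1.
Solve (k + 5)·f(k+1) − (k + 5)·f(k) = 1.
Degrees (1,1,0) ⇒ d ≤ 0.
f = c0 ⇒ A·f(k+1) − B(k−1)·f(k) − C = -1. The system {-1 = 0} is inconsistent; no antidifference.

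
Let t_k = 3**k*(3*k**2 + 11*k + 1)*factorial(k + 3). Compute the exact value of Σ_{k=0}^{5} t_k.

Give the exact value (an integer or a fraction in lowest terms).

Σ = 1322697606

Ratio r(k) = 3*(3*k**3 + 29*k**2 + 83*k + 60)/(3*k**2 + 11*k + 1).
Normal form (A,B,C) = (3*k + 12, 1, k**2 + 11*k/3 + 1/3).
Solve (3*k + 12)·f(k+1) − (1)·f(k) = k**2 + 11*k/3 + 1/3.
Bound: deg f ≤ 1.
Match coefficients ⇒ f(k) = (k - 1)/3.
So s_k = (B(k−1)f/C)·t_k = ((k - 1)/(3*k**2 + 11*k + 1))·t_k = 3**k*(k - 1)*factorial(k + 3).
Verify: 3**k*(3*k**2 + 11*k + 1)*factorial(k + 3) matches t_k.
Evaluate s at k=6 and k=0: 1322697600 and -6; difference 1322697606.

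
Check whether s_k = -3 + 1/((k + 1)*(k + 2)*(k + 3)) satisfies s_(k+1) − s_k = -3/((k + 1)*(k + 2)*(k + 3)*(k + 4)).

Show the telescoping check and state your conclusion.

s_(k+1) = -3 + 1/((k + 2)*(k + 3)*(k + 4))
s_(k+1) − s_k = -3/((k + 1)*(k + 2)*(k + 3)*(k + 4))
(s_(k+1) − s_k) − t_k = 0

valid (s_(k+1) − s_k reduces to t_k)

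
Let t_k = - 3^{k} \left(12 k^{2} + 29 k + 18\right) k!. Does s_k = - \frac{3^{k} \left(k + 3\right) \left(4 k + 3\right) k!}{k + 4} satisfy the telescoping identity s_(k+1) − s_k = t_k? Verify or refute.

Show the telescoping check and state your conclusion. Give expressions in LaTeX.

s_(k+1) = -3**(k + 1)*(k + 4)*(4*k + 7)*factorial(k + 1)/(k + 5)
s_(k+1) − s_k = -3**k*(12*k**4 + 125*k**3 + 442*k**2 + 612*k + 291)*factorial(k)/((k + 4)*(k + 5))
(s_(k+1) − s_k) − t_k = 3**k*(12*k**3 + 77*k**2 + 130*k + 69)*factorial(k)/((k + 4)*(k + 5))

Invalid: residual \frac{3^{k} \left(12 k^{3} + 77 k^{2} + 130 k + 69\right) k!}{\left(k + 4\right) \left(k + 5\right)} ≠ 0.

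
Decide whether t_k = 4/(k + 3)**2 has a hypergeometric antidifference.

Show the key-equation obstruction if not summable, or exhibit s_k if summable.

Step 1: r(k) = (k + 3)**2/(k + 4)**2.
Normal form (A,B,C) = (k**2 + 6*k + 9, k**2 + 8*k + 16, 1).
Need (k**2 + 6*k + 9)·f(k+1) − (k**2 + 6*k + 9)·f(k) = 1.
d = 0 from the (2,2,0) case.
Generic f = c0 gives residual -1; -1 = 0 cannot hold, so t_k is not Gosper-summable.

No — the linear system for f has no solution.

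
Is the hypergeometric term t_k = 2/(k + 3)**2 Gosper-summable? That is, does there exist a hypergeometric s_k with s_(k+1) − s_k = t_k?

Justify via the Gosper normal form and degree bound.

t_(k+1)/t_k = (k + 3)**2/(k + 4)**2.
Take A(k)=k**2 + 6*k + 9, B(k)=k**2 + 8*k + 16, C(k)=1.
Set up (k**2 + 6*k + 9)·f(k+1) − (k**2 + 6*k + 9)·f(k) − (1) = 0.
deg f ≤ 0 (via 2,2,0).
Generic f = c0 gives residual -1; -1 = 0 cannot hold, so t_k is not Gosper-summable.

No — the linear system for f has no solution.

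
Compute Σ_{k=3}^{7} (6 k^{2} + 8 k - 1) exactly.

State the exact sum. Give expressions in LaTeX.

Step 1: r(k) = (6*k**2 + 20*k + 13)/(6*k**2 + 8*k - 1).
A = 1, B = 1, C = k**2 + 4*k/3 - 1/6.
Need (1)·f(k+1) − (1)·f(k) = k**2 + 4*k/3 - 1/6.
Degrees (0,0,2) ⇒ d ≤ 3.
A polynomial solution: f(k) = k*(2*k**2 + k - 4)/6.
Get s_k = R·t_k = k*(2*k**2 + k - 4) with R(k) = B(k−1)f(k)/C(k) = k*(2*k**2 + k - 4)/(6*k**2 + 8*k - 1).
Verify: 6*k**2 + 8*k - 1 matches t_k.
Sum = s_(8) − s_(3); s_(8) = 1056, s_(3) = 51 ⇒ 1005.

Σ = 1005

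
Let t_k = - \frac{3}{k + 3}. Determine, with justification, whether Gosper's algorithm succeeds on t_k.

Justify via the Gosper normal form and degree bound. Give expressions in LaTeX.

Ratio r(k) = (k + 3)/(k + 4).
Normal form (A,B,C) = (k + 3, k + 4, 1).
Need (k + 3)·f(k+1) − (k + 3)·f(k) = 1.
Degrees (1,1,0) ⇒ d ≤ 0.
Generic f = c0 gives residual -1; -1 = 0 cannot hold, so t_k is not Gosper-summable.

No — the linear system for f has no solution.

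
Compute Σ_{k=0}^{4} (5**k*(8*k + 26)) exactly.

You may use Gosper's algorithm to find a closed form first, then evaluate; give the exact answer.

t_(k+1)/t_k = 5*(4*k + 17)/(4*k + 13).
Gosper form: A/B · C(k+1)/C(k) with A=5, B=1, C=k + 13/4.
Solve (5)·f(k+1) − (1)·f(k) = k + 13/4.
Bound: deg f ≤ 1.
Match coefficients ⇒ f(k) = (k + 2)/4.
R(k) = B(k−1)·f(k)/C(k) = (k + 2)/(4*k + 13); s_k = R·t_k = 2*5**k*(k + 2).
Verify: 5**k*(8*k + 26) matches t_k.
Telescoping: Σ = s_(5) − s_(0) = 43750 − (4) = 43746.

Σ = 43746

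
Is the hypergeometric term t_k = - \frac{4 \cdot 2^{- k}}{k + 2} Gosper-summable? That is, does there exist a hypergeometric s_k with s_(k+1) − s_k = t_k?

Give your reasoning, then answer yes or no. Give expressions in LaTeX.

No — t_k has no hypergeometric antidifference.

t_(k+1)/t_k = (k + 2)/(2*(k + 3)).
So A=k/2 + 1 and B=k + 3, with C=1.
Set up (k/2 + 1)·f(k+1) − (k + 2)·f(k) − (1) = 0.
Degrees (1,1,0) ⇒ d ≤ -1.
Bound -1 < 0, so the key equation has no polynomial solution.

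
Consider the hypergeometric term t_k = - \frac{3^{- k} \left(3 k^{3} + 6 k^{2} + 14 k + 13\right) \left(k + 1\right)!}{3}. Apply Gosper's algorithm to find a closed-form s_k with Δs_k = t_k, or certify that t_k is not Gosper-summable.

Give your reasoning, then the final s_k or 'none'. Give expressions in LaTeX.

Compute t_(k+1)/t_k: get (3*k**4 + 21*k**3 + 65*k**2 + 106*k + 72)/(3*(3*k**3 + 6*k**2 + 14*k + 13)).
Gosper form: A/B · C(k+1)/C(k) with A=k/3 + 2/3, B=1, C=k**3 + 2*k**2 + 14*k/3 + 13/3.
Solve (k/3 + 2/3)·f(k+1) − (1)·f(k) = k**3 + 2*k**2 + 14*k/3 + 13/3.
deg f ≤ 2 (via 1,0,3).
Coefficient equations give f(k) = 3*k**2 + 3*k - 1.
So s_k = (B(k−1)f/C)·t_k = (3*(3*k**2 + 3*k - 1)/(3*k**3 + 6*k**2 + 14*k + 13))·t_k = -(3*k**2 + 3*k - 1)*factorial(k + 1)/3**k.
Verify: -(3*k**3 + 6*k**2 + 14*k + 13)*factorial(k + 1)/(3*3**k) matches t_k.

s_k = - 3^{- k} \left(3 k^{2} + 3 k - 1\right) \left(k + 1\right)!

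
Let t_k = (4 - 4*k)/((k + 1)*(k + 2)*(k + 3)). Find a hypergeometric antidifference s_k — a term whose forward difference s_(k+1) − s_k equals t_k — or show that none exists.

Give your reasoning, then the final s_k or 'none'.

s_k = 4*k/((k + 1)*(k + 2))

t_(k+1)/t_k = k*(k + 1)/((k - 1)*(k + 4)).
Gosper form: A/B · C(k+1)/C(k) with A=k + 1, B=k + 4, C=k - 1.
Key eq: (k + 1)·f(k+1) = (k + 3)·f(k) + (k - 1).
Bound: deg f ≤ 2.
Match coefficients ⇒ f(k) = -k.
Then R = B(k−1)f/C = -k*(k + 3)/(k - 1), so s_k = R(k)·t_k = 4*k/((k + 1)*(k + 2)).
Check: Δs_k = 4*(1 - k)/(k**3 + 6*k**2 + 11*k + 6). ✓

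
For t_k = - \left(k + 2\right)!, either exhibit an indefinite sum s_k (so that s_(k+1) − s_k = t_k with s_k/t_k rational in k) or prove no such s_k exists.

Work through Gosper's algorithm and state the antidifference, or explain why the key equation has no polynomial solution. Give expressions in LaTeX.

none (Gosper's algorithm certifies no s_k)

Ratio r(k) = k + 3.
Normal form (A,B,C) = (k + 3, 1, 1).
Key eq: (k + 3)·f(k+1) = (1)·f(k) + (1).
From deg A=1, deg B=0, deg C=0: d=-1.
Bound -1 < 0, so the key equation has no polynomial solution.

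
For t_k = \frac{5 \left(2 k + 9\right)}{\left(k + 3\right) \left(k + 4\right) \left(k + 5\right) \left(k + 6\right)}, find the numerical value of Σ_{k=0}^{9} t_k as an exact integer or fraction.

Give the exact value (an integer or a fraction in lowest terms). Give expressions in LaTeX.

t_(k+1)/t_k = (k + 3)*(2*k + 11)/((k + 7)*(2*k + 9)).
So A=k + 3 and B=k + 7, with C=k + 9/2.
Key eq: (k + 3)·f(k+1) = (k + 6)·f(k) + (k + 9/2).
deg f ≤ 3 (via 1,1,1).
Coefficient equations give f(k) = k*(k + 4)*(k + 8)/30.
Get s_k = R·t_k = k*(k + 8)/(3*(k**2 + 8*k + 15)) with R(k) = B(k−1)f(k)/C(k) = k*(k + 4)*(k + 6)*(k + 8)/(15*(2*k + 9)).
Check: Δs_k = 5*(2*k + 9)/(k**4 + 18*k**3 + 119*k**2 + 342*k + 360). ✓
Σ_(k=0)^(9) t_k = s_(10) − s_(0) = 4/13 − (0) = 4/13.

Σ = 4/13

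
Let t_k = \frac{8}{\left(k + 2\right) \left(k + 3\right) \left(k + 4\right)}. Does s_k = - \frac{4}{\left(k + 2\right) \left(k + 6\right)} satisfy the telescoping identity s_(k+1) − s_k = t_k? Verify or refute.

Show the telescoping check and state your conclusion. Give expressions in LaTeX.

s_(k+1) = -4/((k + 3)*(k + 7))
s_(k+1) − s_k = 4*(2*k + 9)/(k**4 + 18*k**3 + 113*k**2 + 288*k + 252)
(s_(k+1) − s_k) − t_k = 12*(-3*k - 16)/(k**5 + 22*k**4 + 185*k**3 + 740*k**2 + 1404*k + 1008)

Invalid: residual \frac{12 \left(- 3 k - 16\right)}{k^{5} + 22 k^{4} + 185 k^{3} + 740 k^{2} + 1404 k + 1008} ≠ 0.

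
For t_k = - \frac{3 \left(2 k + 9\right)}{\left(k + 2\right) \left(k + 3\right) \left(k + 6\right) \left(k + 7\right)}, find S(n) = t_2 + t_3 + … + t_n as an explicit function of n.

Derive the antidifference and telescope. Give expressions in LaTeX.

r(k) = (k + 2)*(k + 6)*(2*k + 11)/((k + 4)*(k + 8)*(2*k + 9)) after simplifying.
Gosper form: A/B · C(k+1)/C(k) with A=k + 2, B=k + 8, C=k**3 + 27*k**2/2 + 121*k/2 + 90.
f must satisfy (k + 2)·f(k+1) − (k + 7)·f(k) = k**3 + 27*k**2/2 + 121*k/2 + 90.
Degrees (1,1,3) ⇒ d ≤ 5.
Coefficient equations give f(k) = k*(k + 3)*(k + 4)*(k + 5)*(k + 8)/24.
Certificate R = B(k−1)f/C = k*(k + 3)*(k + 7)*(k + 8)/(12*(2*k + 9)) gives s_k = k*(-k - 8)/(4*(k**2 + 8*k + 12)).
Verify: 3*(-2*k - 9)/(k**4 + 18*k**3 + 113*k**2 + 288*k + 252) matches t_k.
Telescope: S(n) = s_(n+1) − s_(2) = (-n**2 - 10*n - 9)/(4*(n**2 + 10*n + 21)) − (-5/32) = 3*(-n**2 - 10*n + 11)/(32*(n**2 + 10*n + 21)).

S(n) = \frac{3 \left(- n^{2} - 10 n + 11\right)}{32 \left(n^{2} + 10 n + 21\right)}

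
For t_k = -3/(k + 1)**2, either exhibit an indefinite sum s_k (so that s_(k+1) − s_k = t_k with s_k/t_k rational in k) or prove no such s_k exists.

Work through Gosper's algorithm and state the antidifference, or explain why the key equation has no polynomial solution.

Ratio r(k) = (k + 1)**2/(k + 2)**2.
Factor: A=k**2 + 2*k + 1; B=k**2 + 4*k + 4; C=1.
Key eq: (k**2 + 2*k + 1)·f(k+1) = (k**2 + 2*k + 1)·f(k) + (1).
Bound: deg f ≤ 0.
f = c0 ⇒ A·f(k+1) − B(k−1)·f(k) − C = -1. The system {-1 = 0} is inconsistent; no antidifference.

no hypergeometric antidifference exists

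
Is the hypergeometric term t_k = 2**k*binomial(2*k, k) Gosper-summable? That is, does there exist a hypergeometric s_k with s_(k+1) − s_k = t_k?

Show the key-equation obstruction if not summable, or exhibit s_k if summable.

Step 1: r(k) = 4*(2*k + 1)/(k + 1).
So A=8*k + 4 and B=k + 1, with C=1.
f must satisfy (8*k + 4)·f(k+1) − (k)·f(k) = 1.
deg f ≤ -1 (via 1,1,0).
d = -1 < 0 ⇒ no nonzero polynomial f; not summable.

No — key equation has no polynomial f.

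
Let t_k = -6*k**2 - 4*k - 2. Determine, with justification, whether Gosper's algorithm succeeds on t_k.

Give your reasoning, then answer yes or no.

Ratio r(k) = (3*k**2 + 8*k + 6)/(3*k**2 + 2*k + 1).
Normal form (A,B,C) = (1, 1, k**2 + 2*k/3 + 1/3).
Key eq: (1)·f(k+1) = (1)·f(k) + (k**2 + 2*k/3 + 1/3).
d = 3 from the (0,0,2) case.
Match coefficients ⇒ f(k) = k*(2*k**2 - k + 1)/6.
So s_k = (B(k−1)f/C)·t_k = (k*(2*k**2 - k + 1)/(2*(3*k**2 + 2*k + 1)))·t_k = k*(-2*k**2 + k - 1).
s_(k+1) − s_k = -6*k**2 - 4*k - 2 = t_k.

Yes. s_k = k*(-2*k**2 + k - 1).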